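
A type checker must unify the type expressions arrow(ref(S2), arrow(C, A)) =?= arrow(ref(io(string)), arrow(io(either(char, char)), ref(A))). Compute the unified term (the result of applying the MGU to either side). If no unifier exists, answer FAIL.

FAIL

Decompose arrow/2: ref(S2) =?= ref(io(string)),  arrow(C, A) =?= arrow(io(either(char, char)), ref(A)).
Decompose ref/1: S2 =?= io(string).
Bind S2 := io(string); no other remaining equation mentions S2.
Decompose arrow/2: C =?= io(either(char, char)),  A =?= ref(A).
Bind C := io(either(char, char)); no other remaining equation mentions C.
Occurs check fails: A occurs in ref(A); the equation A =?= ref(A) has no finite solution.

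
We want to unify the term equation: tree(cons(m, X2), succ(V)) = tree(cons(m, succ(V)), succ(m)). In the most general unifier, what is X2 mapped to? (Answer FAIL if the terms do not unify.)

succ(m)

Decompose tree/2: cons(m, X2) = cons(m, succ(V)),  succ(V) = succ(m).
Decompose cons/2: m = m,  X2 = succ(V).
Delete trivial equation m = m.
Bind X2 := succ(V); no other remaining equation mentions X2.
Decompose succ/1: V = m.
Bind V := m. Substituting into the earlier binding gives X2 := succ(m).
MGU = { X2 ↦ succ(m), V ↦ m }, so X2 ↦ succ(m).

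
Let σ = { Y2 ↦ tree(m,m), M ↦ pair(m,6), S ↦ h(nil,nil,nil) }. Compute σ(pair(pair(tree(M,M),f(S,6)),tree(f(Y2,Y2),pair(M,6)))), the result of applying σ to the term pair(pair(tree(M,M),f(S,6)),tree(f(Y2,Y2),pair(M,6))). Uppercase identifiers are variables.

Replace each occurrence of Y2 with tree(m,m).
Replace each occurrence of M with pair(m,6).
Replace each occurrence of S with h(nil,nil,nil).
Result: pair(pair(tree(pair(m,6),pair(m,6)),f(h(nil,nil,nil),6)),tree(f(tree(m,m),tree(m,m)),pair(pair(m,6),6))).

pair(pair(tree(pair(m,6),pair(m,6)),f(h(nil,nil,nil),6)),tree(f(tree(m,m),tree(m,m)),pair(pair(m,6),6)))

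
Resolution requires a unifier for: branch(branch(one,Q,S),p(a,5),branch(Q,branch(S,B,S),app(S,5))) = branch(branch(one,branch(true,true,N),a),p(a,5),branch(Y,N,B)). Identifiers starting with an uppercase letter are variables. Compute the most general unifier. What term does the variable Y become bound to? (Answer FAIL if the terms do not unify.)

branch(true,true,branch(a,app(a,5),a))

Decompose branch/3: branch(one,Q,S) = branch(one,branch(true,true,N),a),  p(a,5) = p(a,5),  branch(Q,branch(S,B,S),app(S,5)) = branch(Y,N,B).
Decompose branch/3: one = one,  Q = branch(true,true,N),  S = a.
Delete trivial equation one = one.
Bind Q := branch(true,true,N); substituting into the one remaining equation that mentions Q gives: branch(branch(true,true,N),branch(S,B,S),app(S,5)) = branch(Y,N,B).
Bind S := a; substituting into the one remaining equation that mentions S gives: branch(branch(true,true,N),branch(a,B,a),app(a,5)) = branch(Y,N,B).
Delete trivial equation p(a,5) = p(a,5).
Decompose branch/3: branch(true,true,N) = Y,  branch(a,B,a) = N,  app(a,5) = B.
Bind Y := branch(true,true,N); no other remaining equation mentions Y.
Bind N := branch(a,B,a); no other remaining equation mentions N. Substituting into the earlier bindings gives Q := branch(true,true,branch(a,B,a)), Y := branch(true,true,branch(a,B,a)).
Bind B := app(a,5). Substituting into the earlier bindings gives Q := branch(true,true,branch(a,app(a,5),a)), Y := branch(true,true,branch(a,app(a,5),a)), N := branch(a,app(a,5),a).
MGU = { Q := branch(true,true,branch(a,app(a,5),a)), S := a, Y := branch(true,true,branch(a,app(a,5),a)), N := branch(a,app(a,5),a), B := app(a,5) }, so Y := branch(true,true,branch(a,app(a,5),a)).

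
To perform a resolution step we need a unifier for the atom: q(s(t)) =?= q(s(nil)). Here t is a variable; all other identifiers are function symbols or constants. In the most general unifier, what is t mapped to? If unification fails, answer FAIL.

nil

Decompose q/1: s(t) =?= s(nil).
Decompose s/1: t =?= nil.
Bind t := nil.
MGU = { t ↦ nil }, so t ↦ nil.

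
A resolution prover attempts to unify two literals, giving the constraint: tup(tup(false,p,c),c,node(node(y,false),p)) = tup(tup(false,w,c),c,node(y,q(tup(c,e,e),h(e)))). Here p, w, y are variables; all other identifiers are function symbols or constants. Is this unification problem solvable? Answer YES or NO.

Decompose tup/3: tup(false,p,c) = tup(false,w,c),  c = c,  node(node(y,false),p) = node(y,q(tup(c,e,e),h(e))).
Decompose tup/3: false = false,  p = w,  c = c.
Delete trivial equation false = false.
Bind p := w; substituting into the one remaining equation that mentions p gives: node(node(y,false),w) = node(y,q(tup(c,e,e),h(e))).
Delete trivial equation c = c.
Delete trivial equation c = c.
Decompose node/2: node(y,false) = y,  w = q(tup(c,e,e),h(e)).
Occurs check fails: y occurs in node(y,false); the equation y = node(y,false) has no finite solution.

NO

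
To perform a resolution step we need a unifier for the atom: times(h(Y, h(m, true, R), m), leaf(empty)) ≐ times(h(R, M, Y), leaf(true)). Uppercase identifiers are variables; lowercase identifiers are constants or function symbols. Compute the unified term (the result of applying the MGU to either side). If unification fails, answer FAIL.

FAIL

Decompose times/2: h(Y, h(m, true, R), m) ≐ h(R, M, Y),  leaf(empty) ≐ leaf(true).
Decompose h/3: Y ≐ R,  h(m, true, R) ≐ M,  m ≐ Y.
Bind Y := R; substituting into the one remaining equation that mentions Y gives: m ≐ R.
Bind M := h(m, true, R); no other remaining equation mentions M.
Bind R := m; no other remaining equation mentions R. Substituting into the earlier bindings gives Y := m, M := h(m, true, m).
Decompose leaf/1: empty ≐ true.
Clash: constants empty and true differ; no unifier exists.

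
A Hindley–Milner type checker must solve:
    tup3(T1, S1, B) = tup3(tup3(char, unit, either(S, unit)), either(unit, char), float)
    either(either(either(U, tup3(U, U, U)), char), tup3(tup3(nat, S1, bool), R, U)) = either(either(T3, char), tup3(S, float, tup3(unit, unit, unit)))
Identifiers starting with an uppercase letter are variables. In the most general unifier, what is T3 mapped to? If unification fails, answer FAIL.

Decompose tup3/3: T1 = tup3(char, unit, either(S, unit)),  S1 = either(unit, char),  B = float.
Bind T1 := tup3(char, unit, either(S, unit)); no other remaining equation mentions T1.
Bind S1 := either(unit, char); substituting into the one remaining equation that mentions S1 gives: either(either(either(U, tup3(U, U, U)), char), tup3(tup3(nat, either(unit, char), bool), R, U)) = either(either(T3, char), tup3(S, float, tup3(unit, unit, unit))).
Bind B := float; no other remaining equation mentions B.
Decompose either/2: either(either(U, tup3(U, U, U)), char) = either(T3, char),  tup3(tup3(nat, either(unit, char), bool), R, U) = tup3(S, float, tup3(unit, unit, unit)).
Decompose either/2: either(U, tup3(U, U, U)) = T3,  char = char.
Bind T3 := either(U, tup3(U, U, U)); no other remaining equation mentions T3.
Delete trivial equation char = char.
Decompose tup3/3: tup3(nat, either(unit, char), bool) = S,  R = float,  U = tup3(unit, unit, unit).
Bind S := tup3(nat, either(unit, char), bool); no other remaining equation mentions S. Substituting into the earlier binding gives T1 := tup3(char, unit, either(tup3(nat, either(unit, char), bool), unit)).
Bind R := float; no other remaining equation mentions R.
Bind U := tup3(unit, unit, unit). Substituting into the earlier binding gives T3 := either(tup3(unit, unit, unit), tup3(tup3(unit, unit, unit), tup3(unit, unit, unit), tup3(unit, unit, unit))).
MGU = { T1 := tup3(char, unit, either(tup3(nat, either(unit, char), bool), unit)), S1 := either(unit, char), B := float, T3 := either(tup3(unit, unit, unit), tup3(tup3(unit, unit, unit), tup3(unit, unit, unit), tup3(unit, unit, unit))), S := tup3(nat, either(unit, char), bool), R := float, U := tup3(unit, unit, unit) }, so T3 := either(tup3(unit, unit, unit), tup3(tup3(unit, unit, unit), tup3(unit, unit, unit), tup3(unit, unit, unit))).

either(tup3(unit, unit, unit), tup3(tup3(unit, unit, unit), tup3(unit, unit, unit), tup3(unit, unit, unit)))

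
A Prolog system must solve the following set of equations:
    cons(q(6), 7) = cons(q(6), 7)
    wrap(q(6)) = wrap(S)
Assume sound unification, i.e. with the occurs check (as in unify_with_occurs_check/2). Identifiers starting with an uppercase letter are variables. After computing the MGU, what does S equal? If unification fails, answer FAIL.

Delete trivial equation cons(q(6), 7) = cons(q(6), 7).
Decompose wrap/1: q(6) = S.
Bind S := q(6).
MGU = { S ↦ q(6) }, so S ↦ q(6).

q(6)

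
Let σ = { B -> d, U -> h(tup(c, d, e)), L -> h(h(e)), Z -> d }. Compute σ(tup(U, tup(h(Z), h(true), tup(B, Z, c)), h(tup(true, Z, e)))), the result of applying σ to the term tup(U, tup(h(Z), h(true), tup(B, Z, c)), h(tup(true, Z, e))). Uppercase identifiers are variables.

tup(h(tup(c, d, e)), tup(h(d), h(true), tup(d, d, c)), h(tup(true, d, e)))

Replace each occurrence of B with d.
Replace each occurrence of U with h(tup(c, d, e)).
Replace each occurrence of Z with d.
Result: tup(h(tup(c, d, e)), tup(h(d), h(true), tup(d, d, c)), h(tup(true, d, e))).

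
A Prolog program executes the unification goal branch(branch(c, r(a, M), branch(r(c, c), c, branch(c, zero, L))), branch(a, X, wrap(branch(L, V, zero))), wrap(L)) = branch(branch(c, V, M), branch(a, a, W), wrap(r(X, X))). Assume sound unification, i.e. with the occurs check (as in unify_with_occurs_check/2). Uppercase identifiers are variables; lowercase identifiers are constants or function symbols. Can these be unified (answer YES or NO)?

Decompose branch/3: branch(c, r(a, M), branch(r(c, c), c, branch(c, zero, L))) = branch(c, V, M),  branch(a, X, wrap(branch(L, V, zero))) = branch(a, a, W),  wrap(L) = wrap(r(X, X)).
Decompose branch/3: c = c,  r(a, M) = V,  branch(r(c, c), c, branch(c, zero, L)) = M.
Delete trivial equation c = c.
Bind V := r(a, M); substituting into the one remaining equation that mentions V gives: branch(a, X, wrap(branch(L, r(a, M), zero))) = branch(a, a, W).
Bind M := branch(r(c, c), c, branch(c, zero, L)); substituting into the one remaining equation that mentions M gives: branch(a, X, wrap(branch(L, r(a, branch(r(c, c), c, branch(c, zero, L))), zero))) = branch(a, a, W). Substituting into the earlier binding gives V := r(a, branch(r(c, c), c, branch(c, zero, L))).
Decompose branch/3: a = a,  X = a,  wrap(branch(L, r(a, branch(r(c, c), c, branch(c, zero, L))), zero)) = W.
Delete trivial equation a = a.
Bind X := a; substituting into the one remaining equation that mentions X gives: wrap(L) = wrap(r(a, a)).
Bind W := wrap(branch(L, r(a, branch(r(c, c), c, branch(c, zero, L))), zero)); no other remaining equation mentions W.
Decompose wrap/1: L = r(a, a).
Bind L := r(a, a). Substituting into the earlier bindings gives V := r(a, branch(r(c, c), c, branch(c, zero, r(a, a)))), M := branch(r(c, c), c, branch(c, zero, r(a, a))), W := wrap(branch(r(a, a), r(a, branch(r(c, c), c, branch(c, zero, r(a, a)))), zero)).
No equations remain and no clash or occurs-check failure arose, so a unifier exists.

YES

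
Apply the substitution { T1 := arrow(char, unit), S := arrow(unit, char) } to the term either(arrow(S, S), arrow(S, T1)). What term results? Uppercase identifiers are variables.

either(arrow(arrow(unit, char), arrow(unit, char)), arrow(arrow(unit, char), arrow(char, unit)))

Replace each occurrence of T1 with arrow(char, unit).
Replace each occurrence of S with arrow(unit, char).
Result: either(arrow(arrow(unit, char), arrow(unit, char)), arrow(arrow(unit, char), arrow(char, unit))).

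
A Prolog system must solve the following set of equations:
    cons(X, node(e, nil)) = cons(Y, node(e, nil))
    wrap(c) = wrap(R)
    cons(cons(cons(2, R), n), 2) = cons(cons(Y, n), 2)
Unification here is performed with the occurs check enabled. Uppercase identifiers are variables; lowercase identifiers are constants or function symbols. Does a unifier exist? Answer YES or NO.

Decompose cons/2: X = Y,  node(e, nil) = node(e, nil).
Bind X := Y; no other remaining equation mentions X.
Delete trivial equation node(e, nil) = node(e, nil).
Decompose wrap/1: c = R.
Bind R := c; substituting into the remaining equation gives: cons(cons(cons(2, c), n), 2) = cons(cons(Y, n), 2).
Decompose cons/2: cons(cons(2, c), n) = cons(Y, n),  2 = 2.
Decompose cons/2: cons(2, c) = Y,  n = n.
Bind Y := cons(2, c); no other remaining equation mentions Y. Substituting into the earlier binding gives X := cons(2, c).
Delete trivial equation n = n.
Delete trivial equation 2 = 2.
No equations remain and no clash or occurs-check failure arose, so a unifier exists.

YES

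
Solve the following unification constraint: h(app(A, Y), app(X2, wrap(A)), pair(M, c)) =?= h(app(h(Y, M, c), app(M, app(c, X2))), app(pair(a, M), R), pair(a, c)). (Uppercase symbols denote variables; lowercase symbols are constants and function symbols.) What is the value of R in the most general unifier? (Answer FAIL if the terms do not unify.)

Decompose h/3: app(A, Y) =?= app(h(Y, M, c), app(M, app(c, X2))),  app(X2, wrap(A)) =?= app(pair(a, M), R),  pair(M, c) =?= pair(a, c).
Decompose app/2: A =?= h(Y, M, c),  Y =?= app(M, app(c, X2)).
Bind A := h(Y, M, c); substituting into the one remaining equation that mentions A gives: app(X2, wrap(h(Y, M, c))) =?= app(pair(a, M), R).
Bind Y := app(M, app(c, X2)); substituting into the one remaining equation that mentions Y gives: app(X2, wrap(h(app(M, app(c, X2)), M, c))) =?= app(pair(a, M), R). Substituting into the earlier binding gives A := h(app(M, app(c, X2)), M, c).
Decompose app/2: X2 =?= pair(a, M),  wrap(h(app(M, app(c, X2)), M, c)) =?= R.
Bind X2 := pair(a, M); substituting into the one remaining equation that mentions X2 gives: wrap(h(app(M, app(c, pair(a, M))), M, c)) =?= R. Substituting into the earlier bindings gives A := h(app(M, app(c, pair(a, M))), M, c), Y := app(M, app(c, pair(a, M))).
Bind R := wrap(h(app(M, app(c, pair(a, M))), M, c)); no other remaining equation mentions R.
Decompose pair/2: M =?= a,  c =?= c.
Bind M := a; no other remaining equation mentions M. Substituting into the earlier bindings gives A := h(app(a, app(c, pair(a, a))), a, c), Y := app(a, app(c, pair(a, a))), X2 := pair(a, a), R := wrap(h(app(a, app(c, pair(a, a))), a, c)).
Delete trivial equation c =?= c.
MGU = { A -> h(app(a, app(c, pair(a, a))), a, c), Y -> app(a, app(c, pair(a, a))), X2 -> pair(a, a), R -> wrap(h(app(a, app(c, pair(a, a))), a, c)), M -> a }, so R -> wrap(h(app(a, app(c, pair(a, a))), a, c)).

wrap(h(app(a, app(c, pair(a, a))), a, c))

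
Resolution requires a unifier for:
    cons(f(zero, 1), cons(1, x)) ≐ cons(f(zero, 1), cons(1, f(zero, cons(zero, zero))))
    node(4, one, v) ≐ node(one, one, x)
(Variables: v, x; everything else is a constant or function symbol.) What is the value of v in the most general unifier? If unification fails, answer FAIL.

Decompose cons/2: f(zero, 1) ≐ f(zero, 1),  cons(1, x) ≐ cons(1, f(zero, cons(zero, zero))).
Delete trivial equation f(zero, 1) ≐ f(zero, 1).
Decompose cons/2: 1 ≐ 1,  x ≐ f(zero, cons(zero, zero)).
Delete trivial equation 1 ≐ 1.
Bind x := f(zero, cons(zero, zero)); substituting into the remaining equation gives: node(4, one, v) ≐ node(one, one, f(zero, cons(zero, zero))).
Decompose node/3: 4 ≐ one,  one ≐ one,  v ≐ f(zero, cons(zero, zero)).
Clash: constants 4 and one differ; no unifier exists.

FAIL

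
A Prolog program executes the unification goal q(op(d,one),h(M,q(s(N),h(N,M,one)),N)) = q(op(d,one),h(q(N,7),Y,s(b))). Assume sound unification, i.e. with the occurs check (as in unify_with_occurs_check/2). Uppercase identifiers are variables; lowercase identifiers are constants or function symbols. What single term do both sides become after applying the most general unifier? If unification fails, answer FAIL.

q(op(d,one),h(q(s(b),7),q(s(s(b)),h(s(b),q(s(b),7),one)),s(b)))

Decompose q/2: op(d,one) = op(d,one),  h(M,q(s(N),h(N,M,one)),N) = h(q(N,7),Y,s(b)).
Delete trivial equation op(d,one) = op(d,one).
Decompose h/3: M = q(N,7),  q(s(N),h(N,M,one)) = Y,  N = s(b).
Bind M := q(N,7); substituting into the one remaining equation that mentions M gives: q(s(N),h(N,q(N,7),one)) = Y.
Bind Y := q(s(N),h(N,q(N,7),one)); no other remaining equation mentions Y.
Bind N := s(b). Substituting into the earlier bindings gives M := q(s(b),7), Y := q(s(s(b)),h(s(b),q(s(b),7),one)).
Applying the MGU to either side gives q(op(d,one),h(q(s(b),7),q(s(s(b)),h(s(b),q(s(b),7),one)),s(b))).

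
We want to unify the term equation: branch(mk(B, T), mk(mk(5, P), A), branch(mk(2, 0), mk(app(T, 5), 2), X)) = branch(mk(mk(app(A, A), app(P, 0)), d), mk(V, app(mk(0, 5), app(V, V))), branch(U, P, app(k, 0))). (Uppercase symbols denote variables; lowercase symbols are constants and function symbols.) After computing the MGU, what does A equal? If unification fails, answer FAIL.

Decompose branch/3: mk(B, T) = mk(mk(app(A, A), app(P, 0)), d),  mk(mk(5, P), A) = mk(V, app(mk(0, 5), app(V, V))),  branch(mk(2, 0), mk(app(T, 5), 2), X) = branch(U, P, app(k, 0)).
Decompose mk/2: B = mk(app(A, A), app(P, 0)),  T = d.
Bind B := mk(app(A, A), app(P, 0)); no other remaining equation mentions B.
Bind T := d; substituting into the one remaining equation that mentions T gives: branch(mk(2, 0), mk(app(d, 5), 2), X) = branch(U, P, app(k, 0)).
Decompose mk/2: mk(5, P) = V,  A = app(mk(0, 5), app(V, V)).
Bind V := mk(5, P); substituting into the one remaining equation that mentions V gives: A = app(mk(0, 5), app(mk(5, P), mk(5, P))).
Bind A := app(mk(0, 5), app(mk(5, P), mk(5, P))); no other remaining equation mentions A. Substituting into the earlier binding gives B := mk(app(app(mk(0, 5), app(mk(5, P), mk(5, P))), app(mk(0, 5), app(mk(5, P), mk(5, P)))), app(P, 0)).
Decompose branch/3: mk(2, 0) = U,  mk(app(d, 5), 2) = P,  X = app(k, 0).
Bind U := mk(2, 0); no other remaining equation mentions U.
Bind P := mk(app(d, 5), 2); no other remaining equation mentions P. Substituting into the earlier bindings gives B := mk(app(app(mk(0, 5), app(mk(5, mk(app(d, 5), 2)), mk(5, mk(app(d, 5), 2)))), app(mk(0, 5), app(mk(5, mk(app(d, 5), 2)), mk(5, mk(app(d, 5), 2))))), app(mk(app(d, 5), 2), 0)), V := mk(5, mk(app(d, 5), 2)), A := app(mk(0, 5), app(mk(5, mk(app(d, 5), 2)), mk(5, mk(app(d, 5), 2)))).
Bind X := app(k, 0).
MGU = { B := mk(app(app(mk(0, 5), app(mk(5, mk(app(d, 5), 2)), mk(5, mk(app(d, 5), 2)))), app(mk(0, 5), app(mk(5, mk(app(d, 5), 2)), mk(5, mk(app(d, 5), 2))))), app(mk(app(d, 5), 2), 0)), T := d, V := mk(5, mk(app(d, 5), 2)), A := app(mk(0, 5), app(mk(5, mk(app(d, 5), 2)), mk(5, mk(app(d, 5), 2)))), U := mk(2, 0), P := mk(app(d, 5), 2), X := app(k, 0) }, so A := app(mk(0, 5), app(mk(5, mk(app(d, 5), 2)), mk(5, mk(app(d, 5), 2)))).

app(mk(0, 5), app(mk(5, mk(app(d, 5), 2)), mk(5, mk(app(d, 5), 2))))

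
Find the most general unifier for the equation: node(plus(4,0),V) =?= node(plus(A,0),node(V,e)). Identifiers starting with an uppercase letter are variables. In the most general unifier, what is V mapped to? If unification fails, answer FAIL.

Decompose node/2: plus(4,0) =?= plus(A,0),  V =?= node(V,e).
Decompose plus/2: 4 =?= A,  0 =?= 0.
Bind A := 4; no other remaining equation mentions A.
Delete trivial equation 0 =?= 0.
Occurs check fails: V occurs in node(V,e); the equation V =?= node(V,e) has no finite solution.

FAIL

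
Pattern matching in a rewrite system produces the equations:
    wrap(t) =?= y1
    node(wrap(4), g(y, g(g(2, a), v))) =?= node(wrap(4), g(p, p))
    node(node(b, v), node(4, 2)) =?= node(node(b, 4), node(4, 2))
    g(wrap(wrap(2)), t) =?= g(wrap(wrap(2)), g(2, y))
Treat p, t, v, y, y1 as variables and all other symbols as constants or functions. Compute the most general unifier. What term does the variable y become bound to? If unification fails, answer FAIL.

Bind y1 := wrap(t); no other remaining equation mentions y1.
Decompose node/2: wrap(4) =?= wrap(4),  g(y, g(g(2, a), v)) =?= g(p, p).
Delete trivial equation wrap(4) =?= wrap(4).
Decompose g/2: y =?= p,  g(g(2, a), v) =?= p.
Bind y := p; substituting into the one remaining equation that mentions y gives: g(wrap(wrap(2)), t) =?= g(wrap(wrap(2)), g(2, p)).
Bind p := g(g(2, a), v); substituting into the one remaining equation that mentions p gives: g(wrap(wrap(2)), t) =?= g(wrap(wrap(2)), g(2, g(g(2, a), v))). Substituting into the earlier binding gives y := g(g(2, a), v).
Decompose node/2: node(b, v) =?= node(b, 4),  node(4, 2) =?= node(4, 2).
Decompose node/2: b =?= b,  v =?= 4.
Delete trivial equation b =?= b.
Bind v := 4; substituting into the one remaining equation that mentions v gives: g(wrap(wrap(2)), t) =?= g(wrap(wrap(2)), g(2, g(g(2, a), 4))). Substituting into the earlier bindings gives y := g(g(2, a), 4), p := g(g(2, a), 4).
Delete trivial equation node(4, 2) =?= node(4, 2).
Decompose g/2: wrap(wrap(2)) =?= wrap(wrap(2)),  t =?= g(2, g(g(2, a), 4)).
Delete trivial equation wrap(wrap(2)) =?= wrap(wrap(2)).
Bind t := g(2, g(g(2, a), 4)). Substituting into the earlier binding gives y1 := wrap(g(2, g(g(2, a), 4))).
MGU = { y1 := wrap(g(2, g(g(2, a), 4))), y := g(g(2, a), 4), p := g(g(2, a), 4), v := 4, t := g(2, g(g(2, a), 4)) }, so y := g(g(2, a), 4).

g(g(2, a), 4)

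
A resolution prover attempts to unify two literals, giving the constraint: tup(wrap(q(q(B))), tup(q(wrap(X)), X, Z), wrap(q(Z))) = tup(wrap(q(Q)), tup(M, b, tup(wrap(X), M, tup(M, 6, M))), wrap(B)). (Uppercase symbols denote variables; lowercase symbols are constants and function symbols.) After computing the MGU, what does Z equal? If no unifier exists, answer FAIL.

Decompose tup/3: wrap(q(q(B))) = wrap(q(Q)),  tup(q(wrap(X)), X, Z) = tup(M, b, tup(wrap(X), M, tup(M, 6, M))),  wrap(q(Z)) = wrap(B).
Decompose wrap/1: q(q(B)) = q(Q).
Decompose q/1: q(B) = Q.
Bind Q := q(B); no other remaining equation mentions Q.
Decompose tup/3: q(wrap(X)) = M,  X = b,  Z = tup(wrap(X), M, tup(M, 6, M)).
Bind M := q(wrap(X)); substituting into the one remaining equation that mentions M gives: Z = tup(wrap(X), q(wrap(X)), tup(q(wrap(X)), 6, q(wrap(X)))).
Bind X := b; substituting into the one remaining equation that mentions X gives: Z = tup(wrap(b), q(wrap(b)), tup(q(wrap(b)), 6, q(wrap(b)))). Substituting into the earlier binding gives M := q(wrap(b)).
Bind Z := tup(wrap(b), q(wrap(b)), tup(q(wrap(b)), 6, q(wrap(b)))); substituting into the remaining equation gives: wrap(q(tup(wrap(b), q(wrap(b)), tup(q(wrap(b)), 6, q(wrap(b)))))) = wrap(B).
Decompose wrap/1: q(tup(wrap(b), q(wrap(b)), tup(q(wrap(b)), 6, q(wrap(b))))) = B.
Bind B := q(tup(wrap(b), q(wrap(b)), tup(q(wrap(b)), 6, q(wrap(b))))). Substituting into the earlier binding gives Q := q(q(tup(wrap(b), q(wrap(b)), tup(q(wrap(b)), 6, q(wrap(b)))))).
MGU = { Q -> q(q(tup(wrap(b), q(wrap(b)), tup(q(wrap(b)), 6, q(wrap(b)))))), M -> q(wrap(b)), X -> b, Z -> tup(wrap(b), q(wrap(b)), tup(q(wrap(b)), 6, q(wrap(b)))), B -> q(tup(wrap(b), q(wrap(b)), tup(q(wrap(b)), 6, q(wrap(b))))) }, so Z -> tup(wrap(b), q(wrap(b)), tup(q(wrap(b)), 6, q(wrap(b)))).

tup(wrap(b), q(wrap(b)), tup(q(wrap(b)), 6, q(wrap(b))))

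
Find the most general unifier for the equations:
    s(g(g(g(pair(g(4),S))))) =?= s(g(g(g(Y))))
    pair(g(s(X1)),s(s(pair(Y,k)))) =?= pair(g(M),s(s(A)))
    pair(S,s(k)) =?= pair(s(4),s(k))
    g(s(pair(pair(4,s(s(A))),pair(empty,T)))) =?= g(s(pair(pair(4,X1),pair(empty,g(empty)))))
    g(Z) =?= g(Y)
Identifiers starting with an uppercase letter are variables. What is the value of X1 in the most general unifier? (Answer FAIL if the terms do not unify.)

Decompose s/1: g(g(g(pair(g(4),S)))) =?= g(g(g(Y))).
Decompose g/1: g(g(pair(g(4),S))) =?= g(g(Y)).
Decompose g/1: g(pair(g(4),S)) =?= g(Y).
Decompose g/1: pair(g(4),S) =?= Y.
Bind Y := pair(g(4),S); substituting into the 2 remaining equations that mention Y gives: pair(g(s(X1)),s(s(pair(pair(g(4),S),k)))) =?= pair(g(M),s(s(A))),  g(Z) =?= g(pair(g(4),S)).
Decompose pair/2: g(s(X1)) =?= g(M),  s(s(pair(pair(g(4),S),k))) =?= s(s(A)).
Decompose g/1: s(X1) =?= M.
Bind M := s(X1); no other remaining equation mentions M.
Decompose s/1: s(pair(pair(g(4),S),k)) =?= s(A).
Decompose s/1: pair(pair(g(4),S),k) =?= A.
Bind A := pair(pair(g(4),S),k); substituting into the one remaining equation that mentions A gives: g(s(pair(pair(4,s(s(pair(pair(g(4),S),k)))),pair(empty,T)))) =?= g(s(pair(pair(4,X1),pair(empty,g(empty))))).
Decompose pair/2: S =?= s(4),  s(k) =?= s(k).
Bind S := s(4); substituting into the 2 remaining equations that mention S gives: g(s(pair(pair(4,s(s(pair(pair(g(4),s(4)),k)))),pair(empty,T)))) =?= g(s(pair(pair(4,X1),pair(empty,g(empty))))),  g(Z) =?= g(pair(g(4),s(4))). Substituting into the earlier bindings gives Y := pair(g(4),s(4)), A := pair(pair(g(4),s(4)),k).
Delete trivial equation s(k) =?= s(k).
Decompose g/1: s(pair(pair(4,s(s(pair(pair(g(4),s(4)),k)))),pair(empty,T))) =?= s(pair(pair(4,X1),pair(empty,g(empty)))).
Decompose s/1: pair(pair(4,s(s(pair(pair(g(4),s(4)),k)))),pair(empty,T)) =?= pair(pair(4,X1),pair(empty,g(empty))).
Decompose pair/2: pair(4,s(s(pair(pair(g(4),s(4)),k)))) =?= pair(4,X1),  pair(empty,T) =?= pair(empty,g(empty)).
Decompose pair/2: 4 =?= 4,  s(s(pair(pair(g(4),s(4)),k))) =?= X1.
Delete trivial equation 4 =?= 4.
Bind X1 := s(s(pair(pair(g(4),s(4)),k))); no other remaining equation mentions X1. Substituting into the earlier binding gives M := s(s(s(pair(pair(g(4),s(4)),k)))).
Decompose pair/2: empty =?= empty,  T =?= g(empty).
Delete trivial equation empty =?= empty.
Bind T := g(empty); no other remaining equation mentions T.
Decompose g/1: Z =?= pair(g(4),s(4)).
Bind Z := pair(g(4),s(4)).
MGU = { Y ↦ pair(g(4),s(4)), M ↦ s(s(s(pair(pair(g(4),s(4)),k)))), A ↦ pair(pair(g(4),s(4)),k), S ↦ s(4), X1 ↦ s(s(pair(pair(g(4),s(4)),k))), T ↦ g(empty), Z ↦ pair(g(4),s(4)) }, so X1 ↦ s(s(pair(pair(g(4),s(4)),k))).

s(s(pair(pair(g(4),s(4)),k)))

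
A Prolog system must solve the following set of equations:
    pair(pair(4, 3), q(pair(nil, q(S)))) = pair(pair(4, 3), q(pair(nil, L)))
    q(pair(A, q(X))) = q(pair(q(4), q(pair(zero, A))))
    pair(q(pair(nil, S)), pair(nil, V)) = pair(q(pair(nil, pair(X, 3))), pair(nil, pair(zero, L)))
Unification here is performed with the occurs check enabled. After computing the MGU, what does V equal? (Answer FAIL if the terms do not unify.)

pair(zero, q(pair(pair(zero, q(4)), 3)))

Decompose pair/2: pair(4, 3) = pair(4, 3),  q(pair(nil, q(S))) = q(pair(nil, L)).
Delete trivial equation pair(4, 3) = pair(4, 3).
Decompose q/1: pair(nil, q(S)) = pair(nil, L).
Decompose pair/2: nil = nil,  q(S) = L.
Delete trivial equation nil = nil.
Bind L := q(S); substituting into the one remaining equation that mentions L gives: pair(q(pair(nil, S)), pair(nil, V)) = pair(q(pair(nil, pair(X, 3))), pair(nil, pair(zero, q(S)))).
Decompose q/1: pair(A, q(X)) = pair(q(4), q(pair(zero, A))).
Decompose pair/2: A = q(4),  q(X) = q(pair(zero, A)).
Bind A := q(4); substituting into the one remaining equation that mentions A gives: q(X) = q(pair(zero, q(4))).
Decompose q/1: X = pair(zero, q(4)).
Bind X := pair(zero, q(4)); substituting into the remaining equation gives: pair(q(pair(nil, S)), pair(nil, V)) = pair(q(pair(nil, pair(pair(zero, q(4)), 3))), pair(nil, pair(zero, q(S)))).
Decompose pair/2: q(pair(nil, S)) = q(pair(nil, pair(pair(zero, q(4)), 3))),  pair(nil, V) = pair(nil, pair(zero, q(S))).
Decompose q/1: pair(nil, S) = pair(nil, pair(pair(zero, q(4)), 3)).
Decompose pair/2: nil = nil,  S = pair(pair(zero, q(4)), 3).
Delete trivial equation nil = nil.
Bind S := pair(pair(zero, q(4)), 3); substituting into the remaining equation gives: pair(nil, V) = pair(nil, pair(zero, q(pair(pair(zero, q(4)), 3)))). Substituting into the earlier binding gives L := q(pair(pair(zero, q(4)), 3)).
Decompose pair/2: nil = nil,  V = pair(zero, q(pair(pair(zero, q(4)), 3))).
Delete trivial equation nil = nil.
Bind V := pair(zero, q(pair(pair(zero, q(4)), 3))).
MGU = { L ↦ q(pair(pair(zero, q(4)), 3)), A ↦ q(4), X ↦ pair(zero, q(4)), S ↦ pair(pair(zero, q(4)), 3), V ↦ pair(zero, q(pair(pair(zero, q(4)), 3))) }, so V ↦ pair(zero, q(pair(pair(zero, q(4)), 3))).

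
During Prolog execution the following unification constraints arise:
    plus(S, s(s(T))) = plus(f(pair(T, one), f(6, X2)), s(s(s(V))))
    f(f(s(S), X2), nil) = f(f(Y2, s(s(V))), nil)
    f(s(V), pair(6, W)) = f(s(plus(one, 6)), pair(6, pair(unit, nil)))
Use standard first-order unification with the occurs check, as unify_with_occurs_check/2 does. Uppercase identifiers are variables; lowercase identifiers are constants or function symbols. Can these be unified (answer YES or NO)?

YES

Decompose plus/2: S = f(pair(T, one), f(6, X2)),  s(s(T)) = s(s(s(V))).
Bind S := f(pair(T, one), f(6, X2)); substituting into the one remaining equation that mentions S gives: f(f(s(f(pair(T, one), f(6, X2))), X2), nil) = f(f(Y2, s(s(V))), nil).
Decompose s/1: s(T) = s(s(V)).
Decompose s/1: T = s(V).
Bind T := s(V); substituting into the one remaining equation that mentions T gives: f(f(s(f(pair(s(V), one), f(6, X2))), X2), nil) = f(f(Y2, s(s(V))), nil). Substituting into the earlier binding gives S := f(pair(s(V), one), f(6, X2)).
Decompose f/2: f(s(f(pair(s(V), one), f(6, X2))), X2) = f(Y2, s(s(V))),  nil = nil.
Decompose f/2: s(f(pair(s(V), one), f(6, X2))) = Y2,  X2 = s(s(V)).
Bind Y2 := s(f(pair(s(V), one), f(6, X2))); no other remaining equation mentions Y2.
Bind X2 := s(s(V)); no other remaining equation mentions X2. Substituting into the earlier bindings gives S := f(pair(s(V), one), f(6, s(s(V)))), Y2 := s(f(pair(s(V), one), f(6, s(s(V))))).
Delete trivial equation nil = nil.
Decompose f/2: s(V) = s(plus(one, 6)),  pair(6, W) = pair(6, pair(unit, nil)).
Decompose s/1: V = plus(one, 6).
Bind V := plus(one, 6); no other remaining equation mentions V. Substituting into the earlier bindings gives S := f(pair(s(plus(one, 6)), one), f(6, s(s(plus(one, 6))))), T := s(plus(one, 6)), Y2 := s(f(pair(s(plus(one, 6)), one), f(6, s(s(plus(one, 6)))))), X2 := s(s(plus(one, 6))).
Decompose pair/2: 6 = 6,  W = pair(unit, nil).
Delete trivial equation 6 = 6.
Bind W := pair(unit, nil).
No equations remain and no clash or occurs-check failure arose, so a unifier exists.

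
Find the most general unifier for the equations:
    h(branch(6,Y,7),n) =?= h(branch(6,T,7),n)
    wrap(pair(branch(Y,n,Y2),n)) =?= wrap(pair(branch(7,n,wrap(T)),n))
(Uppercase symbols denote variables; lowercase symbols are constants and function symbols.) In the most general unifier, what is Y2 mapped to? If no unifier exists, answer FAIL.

Decompose h/2: branch(6,Y,7) =?= branch(6,T,7),  n =?= n.
Decompose branch/3: 6 =?= 6,  Y =?= T,  7 =?= 7.
Delete trivial equation 6 =?= 6.
Bind Y := T; substituting into the one remaining equation that mentions Y gives: wrap(pair(branch(T,n,Y2),n)) =?= wrap(pair(branch(7,n,wrap(T)),n)).
Delete trivial equation 7 =?= 7.
Delete trivial equation n =?= n.
Decompose wrap/1: pair(branch(T,n,Y2),n) =?= pair(branch(7,n,wrap(T)),n).
Decompose pair/2: branch(T,n,Y2) =?= branch(7,n,wrap(T)),  n =?= n.
Decompose branch/3: T =?= 7,  n =?= n,  Y2 =?= wrap(T).
Bind T := 7; substituting into the one remaining equation that mentions T gives: Y2 =?= wrap(7). Substituting into the earlier binding gives Y := 7.
Delete trivial equation n =?= n.
Bind Y2 := wrap(7); no other remaining equation mentions Y2.
Delete trivial equation n =?= n.
MGU = { Y := 7, T := 7, Y2 := wrap(7) }, so Y2 := wrap(7).

wrap(7)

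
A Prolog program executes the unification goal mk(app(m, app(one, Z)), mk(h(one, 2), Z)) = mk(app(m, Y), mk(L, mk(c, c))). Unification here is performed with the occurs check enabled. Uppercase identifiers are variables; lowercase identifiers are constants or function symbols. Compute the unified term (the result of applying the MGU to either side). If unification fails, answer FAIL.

mk(app(m, app(one, mk(c, c))), mk(h(one, 2), mk(c, c)))

Decompose mk/2: app(m, app(one, Z)) = app(m, Y),  mk(h(one, 2), Z) = mk(L, mk(c, c)).
Decompose app/2: m = m,  app(one, Z) = Y.
Delete trivial equation m = m.
Bind Y := app(one, Z); no other remaining equation mentions Y.
Decompose mk/2: h(one, 2) = L,  Z = mk(c, c).
Bind L := h(one, 2); no other remaining equation mentions L.
Bind Z := mk(c, c). Substituting into the earlier binding gives Y := app(one, mk(c, c)).
Applying the MGU to either side gives mk(app(m, app(one, mk(c, c))), mk(h(one, 2), mk(c, c))).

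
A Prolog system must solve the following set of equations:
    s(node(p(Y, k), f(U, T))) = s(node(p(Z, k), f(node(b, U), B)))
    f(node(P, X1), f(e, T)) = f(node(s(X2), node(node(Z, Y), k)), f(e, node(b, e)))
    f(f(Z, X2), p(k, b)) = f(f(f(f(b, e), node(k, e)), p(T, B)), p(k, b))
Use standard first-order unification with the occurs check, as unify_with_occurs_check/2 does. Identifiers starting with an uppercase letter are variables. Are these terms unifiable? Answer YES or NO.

NO

Decompose s/1: node(p(Y, k), f(U, T)) = node(p(Z, k), f(node(b, U), B)).
Decompose node/2: p(Y, k) = p(Z, k),  f(U, T) = f(node(b, U), B).
Decompose p/2: Y = Z,  k = k.
Bind Y := Z; substituting into the one remaining equation that mentions Y gives: f(node(P, X1), f(e, T)) = f(node(s(X2), node(node(Z, Z), k)), f(e, node(b, e))).
Delete trivial equation k = k.
Decompose f/2: U = node(b, U),  T = B.
Occurs check fails: U occurs in node(b, U); the equation U = node(b, U) has no finite solution.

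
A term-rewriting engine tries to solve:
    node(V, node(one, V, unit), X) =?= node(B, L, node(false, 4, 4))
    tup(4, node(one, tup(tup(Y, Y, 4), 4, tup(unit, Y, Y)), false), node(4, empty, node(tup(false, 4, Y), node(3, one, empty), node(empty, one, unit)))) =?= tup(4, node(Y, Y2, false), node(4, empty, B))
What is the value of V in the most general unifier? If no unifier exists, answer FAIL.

Decompose node/3: V =?= B,  node(one, V, unit) =?= L,  X =?= node(false, 4, 4).
Bind V := B; substituting into the one remaining equation that mentions V gives: node(one, B, unit) =?= L.
Bind L := node(one, B, unit); no other remaining equation mentions L.
Bind X := node(false, 4, 4); no other remaining equation mentions X.
Decompose tup/3: 4 =?= 4,  node(one, tup(tup(Y, Y, 4), 4, tup(unit, Y, Y)), false) =?= node(Y, Y2, false),  node(4, empty, node(tup(false, 4, Y), node(3, one, empty), node(empty, one, unit))) =?= node(4, empty, B).
Delete trivial equation 4 =?= 4.
Decompose node/3: one =?= Y,  tup(tup(Y, Y, 4), 4, tup(unit, Y, Y)) =?= Y2,  false =?= false.
Bind Y := one; substituting into the 2 remaining equations that mention Y gives: tup(tup(one, one, 4), 4, tup(unit, one, one)) =?= Y2,  node(4, empty, node(tup(false, 4, one), node(3, one, empty), node(empty, one, unit))) =?= node(4, empty, B).
Bind Y2 := tup(tup(one, one, 4), 4, tup(unit, one, one)); no other remaining equation mentions Y2.
Delete trivial equation false =?= false.
Decompose node/3: 4 =?= 4,  empty =?= empty,  node(tup(false, 4, one), node(3, one, empty), node(empty, one, unit)) =?= B.
Delete trivial equation 4 =?= 4.
Delete trivial equation empty =?= empty.
Bind B := node(tup(false, 4, one), node(3, one, empty), node(empty, one, unit)). Substituting into the earlier bindings gives V := node(tup(false, 4, one), node(3, one, empty), node(empty, one, unit)), L := node(one, node(tup(false, 4, one), node(3, one, empty), node(empty, one, unit)), unit).
MGU = { V -> node(tup(false, 4, one), node(3, one, empty), node(empty, one, unit)), L -> node(one, node(tup(false, 4, one), node(3, one, empty), node(empty, one, unit)), unit), X -> node(false, 4, 4), Y -> one, Y2 -> tup(tup(one, one, 4), 4, tup(unit, one, one)), B -> node(tup(false, 4, one), node(3, one, empty), node(empty, one, unit)) }, so V -> node(tup(false, 4, one), node(3, one, empty), node(empty, one, unit)).

node(tup(false, 4, one), node(3, one, empty), node(empty, one, unit))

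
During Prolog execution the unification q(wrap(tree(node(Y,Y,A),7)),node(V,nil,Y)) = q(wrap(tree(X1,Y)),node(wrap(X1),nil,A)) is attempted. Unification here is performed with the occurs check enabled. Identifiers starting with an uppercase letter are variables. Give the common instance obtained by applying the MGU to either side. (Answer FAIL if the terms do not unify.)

Decompose q/2: wrap(tree(node(Y,Y,A),7)) = wrap(tree(X1,Y)),  node(V,nil,Y) = node(wrap(X1),nil,A).
Decompose wrap/1: tree(node(Y,Y,A),7) = tree(X1,Y).
Decompose tree/2: node(Y,Y,A) = X1,  7 = Y.
Bind X1 := node(Y,Y,A); substituting into the one remaining equation that mentions X1 gives: node(V,nil,Y) = node(wrap(node(Y,Y,A)),nil,A).
Bind Y := 7; substituting into the remaining equation gives: node(V,nil,7) = node(wrap(node(7,7,A)),nil,A). Substituting into the earlier binding gives X1 := node(7,7,A).
Decompose node/3: V = wrap(node(7,7,A)),  nil = nil,  7 = A.
Bind V := wrap(node(7,7,A)); no other remaining equation mentions V.
Delete trivial equation nil = nil.
Bind A := 7. Substituting into the earlier bindings gives X1 := node(7,7,7), V := wrap(node(7,7,7)).
Applying the MGU to either side gives q(wrap(tree(node(7,7,7),7)),node(wrap(node(7,7,7)),nil,7)).

q(wrap(tree(node(7,7,7),7)),node(wrap(node(7,7,7)),nil,7))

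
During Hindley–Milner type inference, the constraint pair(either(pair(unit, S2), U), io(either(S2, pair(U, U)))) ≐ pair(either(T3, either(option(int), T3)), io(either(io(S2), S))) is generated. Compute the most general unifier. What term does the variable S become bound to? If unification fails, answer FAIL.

Decompose pair/2: either(pair(unit, S2), U) ≐ either(T3, either(option(int), T3)),  io(either(S2, pair(U, U))) ≐ io(either(io(S2), S)).
Decompose either/2: pair(unit, S2) ≐ T3,  U ≐ either(option(int), T3).
Bind T3 := pair(unit, S2); substituting into the one remaining equation that mentions T3 gives: U ≐ either(option(int), pair(unit, S2)).
Bind U := either(option(int), pair(unit, S2)); substituting into the remaining equation gives: io(either(S2, pair(either(option(int), pair(unit, S2)), either(option(int), pair(unit, S2))))) ≐ io(either(io(S2), S)).
Decompose io/1: either(S2, pair(either(option(int), pair(unit, S2)), either(option(int), pair(unit, S2)))) ≐ either(io(S2), S).
Decompose either/2: S2 ≐ io(S2),  pair(either(option(int), pair(unit, S2)), either(option(int), pair(unit, S2))) ≐ S.
Occurs check fails: S2 occurs in io(S2); the equation S2 ≐ io(S2) has no finite solution.

FAIL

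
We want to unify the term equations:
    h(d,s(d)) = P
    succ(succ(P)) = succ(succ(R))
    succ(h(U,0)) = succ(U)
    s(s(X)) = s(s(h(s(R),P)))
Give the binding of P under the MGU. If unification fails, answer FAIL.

Bind P := h(d,s(d)); substituting into the 2 remaining equations that mention P gives: succ(succ(h(d,s(d)))) = succ(succ(R)),  s(s(X)) = s(s(h(s(R),h(d,s(d))))).
Decompose succ/1: succ(h(d,s(d))) = succ(R).
Decompose succ/1: h(d,s(d)) = R.
Bind R := h(d,s(d)); substituting into the one remaining equation that mentions R gives: s(s(X)) = s(s(h(s(h(d,s(d))),h(d,s(d))))).
Decompose succ/1: h(U,0) = U.
Occurs check fails: U occurs in h(U,0); the equation U = h(U,0) has no finite solution.

FAIL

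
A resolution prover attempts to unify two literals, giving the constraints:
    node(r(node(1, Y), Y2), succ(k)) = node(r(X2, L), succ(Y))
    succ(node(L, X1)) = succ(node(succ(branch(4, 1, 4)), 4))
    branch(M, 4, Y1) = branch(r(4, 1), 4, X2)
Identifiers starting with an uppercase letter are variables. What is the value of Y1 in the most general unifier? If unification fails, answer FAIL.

Decompose node/2: r(node(1, Y), Y2) = r(X2, L),  succ(k) = succ(Y).
Decompose r/2: node(1, Y) = X2,  Y2 = L.
Bind X2 := node(1, Y); substituting into the one remaining equation that mentions X2 gives: branch(M, 4, Y1) = branch(r(4, 1), 4, node(1, Y)).
Bind Y2 := L; no other remaining equation mentions Y2.
Decompose succ/1: k = Y.
Bind Y := k; substituting into the one remaining equation that mentions Y gives: branch(M, 4, Y1) = branch(r(4, 1), 4, node(1, k)). Substituting into the earlier binding gives X2 := node(1, k).
Decompose succ/1: node(L, X1) = node(succ(branch(4, 1, 4)), 4).
Decompose node/2: L = succ(branch(4, 1, 4)),  X1 = 4.
Bind L := succ(branch(4, 1, 4)); no other remaining equation mentions L. Substituting into the earlier binding gives Y2 := succ(branch(4, 1, 4)).
Bind X1 := 4; no other remaining equation mentions X1.
Decompose branch/3: M = r(4, 1),  4 = 4,  Y1 = node(1, k).
Bind M := r(4, 1); no other remaining equation mentions M.
Delete trivial equation 4 = 4.
Bind Y1 := node(1, k).
MGU = { X2 := node(1, k), Y2 := succ(branch(4, 1, 4)), Y := k, L := succ(branch(4, 1, 4)), X1 := 4, M := r(4, 1), Y1 := node(1, k) }, so Y1 := node(1, k).

node(1, k)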